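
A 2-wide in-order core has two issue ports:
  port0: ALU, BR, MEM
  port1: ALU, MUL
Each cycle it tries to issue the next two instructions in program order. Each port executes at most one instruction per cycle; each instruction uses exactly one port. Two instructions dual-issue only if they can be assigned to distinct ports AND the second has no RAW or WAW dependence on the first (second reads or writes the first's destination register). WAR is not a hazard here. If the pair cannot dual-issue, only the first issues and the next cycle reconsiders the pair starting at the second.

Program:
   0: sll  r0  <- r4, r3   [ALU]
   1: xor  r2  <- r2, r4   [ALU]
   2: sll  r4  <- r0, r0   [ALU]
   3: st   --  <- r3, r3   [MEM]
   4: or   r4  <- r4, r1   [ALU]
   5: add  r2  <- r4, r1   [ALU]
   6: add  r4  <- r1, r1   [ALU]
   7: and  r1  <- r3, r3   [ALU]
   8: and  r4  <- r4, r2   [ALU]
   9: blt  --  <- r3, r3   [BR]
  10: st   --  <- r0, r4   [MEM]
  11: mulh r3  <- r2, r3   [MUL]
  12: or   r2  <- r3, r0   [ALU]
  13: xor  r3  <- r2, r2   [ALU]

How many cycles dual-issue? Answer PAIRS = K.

PAIRS = 5

0. sll;xor @i0&i1  | pair
1. sll;st @i2&i3  | pair
2. or @i4  | RAW r4
3. add;add @i5&i6  | pair
4. and;and @i7&i8  | pair
5. blt @i9  | no-port BR/MEM
6. st;mulh @i10&i11  | pair
7. or @i12  | RAW r2
8. xor @i13  | tail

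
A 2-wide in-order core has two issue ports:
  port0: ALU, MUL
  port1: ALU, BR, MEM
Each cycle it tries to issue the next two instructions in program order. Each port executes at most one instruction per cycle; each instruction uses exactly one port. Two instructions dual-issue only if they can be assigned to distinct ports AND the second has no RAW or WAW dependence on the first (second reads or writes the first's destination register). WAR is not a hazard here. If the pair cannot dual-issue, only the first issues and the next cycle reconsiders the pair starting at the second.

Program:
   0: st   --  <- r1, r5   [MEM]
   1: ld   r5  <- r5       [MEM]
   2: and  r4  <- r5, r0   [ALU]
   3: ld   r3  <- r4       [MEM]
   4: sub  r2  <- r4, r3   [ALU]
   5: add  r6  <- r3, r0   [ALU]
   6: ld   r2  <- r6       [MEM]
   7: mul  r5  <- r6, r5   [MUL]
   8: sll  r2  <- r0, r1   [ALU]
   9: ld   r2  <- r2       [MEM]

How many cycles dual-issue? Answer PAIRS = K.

PAIRS = 2

c0: i0 st.MEM  no-port MEM/MEM
c1: i1 ld.MEM  RAW r5
c2: i2 and.ALU  RAW r4
c3: i3 ld.MEM  RAW r3
c4: i4+i5 sub.ALU;add.ALU  pair
c5: i6+i7 ld.MEM;mul.MUL  pair
c6: i8 sll.ALU  RAW+WAW r2
c7: i9 ld.MEM  tail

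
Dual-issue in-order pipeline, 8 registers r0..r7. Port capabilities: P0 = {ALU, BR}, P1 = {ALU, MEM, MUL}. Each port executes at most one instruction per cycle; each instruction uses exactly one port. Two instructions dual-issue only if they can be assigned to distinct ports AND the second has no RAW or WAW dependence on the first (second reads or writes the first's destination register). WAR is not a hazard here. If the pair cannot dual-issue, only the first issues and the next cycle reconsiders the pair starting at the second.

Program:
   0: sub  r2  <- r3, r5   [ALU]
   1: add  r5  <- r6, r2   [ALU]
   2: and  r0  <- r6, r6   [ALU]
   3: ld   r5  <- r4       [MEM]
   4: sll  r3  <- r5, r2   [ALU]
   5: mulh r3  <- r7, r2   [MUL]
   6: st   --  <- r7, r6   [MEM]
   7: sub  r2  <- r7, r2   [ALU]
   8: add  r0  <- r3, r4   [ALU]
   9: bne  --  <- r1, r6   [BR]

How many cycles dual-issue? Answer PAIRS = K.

0. sub @i0  | RAW r2
1. add/and @i1+i2  | pair
2. ld @i3  | RAW r5
3. sll @i4  | WAW r3
4. mulh @i5  | no-port MUL/MEM
5. st/sub @i6+i7  | pair
6. add/bne @i8+i9  | pair

PAIRS = 3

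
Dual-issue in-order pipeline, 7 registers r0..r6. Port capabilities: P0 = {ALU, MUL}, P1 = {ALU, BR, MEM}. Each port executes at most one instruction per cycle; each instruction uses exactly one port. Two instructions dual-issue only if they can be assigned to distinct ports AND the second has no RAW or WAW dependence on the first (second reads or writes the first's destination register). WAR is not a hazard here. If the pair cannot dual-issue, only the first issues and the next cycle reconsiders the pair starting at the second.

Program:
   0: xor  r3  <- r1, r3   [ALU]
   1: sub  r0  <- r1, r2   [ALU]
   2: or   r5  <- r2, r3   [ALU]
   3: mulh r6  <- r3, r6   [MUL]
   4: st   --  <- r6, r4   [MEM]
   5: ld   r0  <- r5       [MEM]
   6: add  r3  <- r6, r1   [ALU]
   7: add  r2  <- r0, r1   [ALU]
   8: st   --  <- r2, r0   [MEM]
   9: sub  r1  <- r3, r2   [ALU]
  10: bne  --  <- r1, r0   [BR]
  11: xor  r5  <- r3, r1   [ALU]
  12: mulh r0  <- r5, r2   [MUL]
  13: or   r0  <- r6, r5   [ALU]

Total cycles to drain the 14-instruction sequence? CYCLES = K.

  cy0 -> i0+i1 (xor sub) 2-wide
  cy1 -> i2+i3 (or mulh) 2-wide
  cy2 -> i4 (st) no-port MEM/MEM
  cy3 -> i5+i6 (ld add) 2-wide
  cy4 -> i7 (add) RAW r2
  cy5 -> i8+i9 (st sub) 2-wide
  cy6 -> i10+i11 (bne xor) 2-wide
  cy7 -> i12 (mulh) WAW r0
  cy8 -> i13 (or) tail

CYCLES = 9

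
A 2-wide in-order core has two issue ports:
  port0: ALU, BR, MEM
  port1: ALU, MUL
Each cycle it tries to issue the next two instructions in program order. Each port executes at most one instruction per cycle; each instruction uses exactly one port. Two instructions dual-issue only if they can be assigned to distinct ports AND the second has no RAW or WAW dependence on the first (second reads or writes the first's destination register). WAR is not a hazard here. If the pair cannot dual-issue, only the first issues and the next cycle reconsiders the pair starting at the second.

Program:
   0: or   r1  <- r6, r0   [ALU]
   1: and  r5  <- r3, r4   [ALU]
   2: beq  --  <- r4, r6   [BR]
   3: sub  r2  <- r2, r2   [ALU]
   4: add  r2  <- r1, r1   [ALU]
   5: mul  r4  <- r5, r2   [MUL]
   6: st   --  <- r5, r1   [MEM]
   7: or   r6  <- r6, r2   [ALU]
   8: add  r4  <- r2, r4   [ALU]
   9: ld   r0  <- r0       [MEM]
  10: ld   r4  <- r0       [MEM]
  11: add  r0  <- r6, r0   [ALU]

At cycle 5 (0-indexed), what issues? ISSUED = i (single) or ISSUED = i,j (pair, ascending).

  cy0 -> i0,i1 (or+and) pair
  cy1 -> i2,i3 (beq+sub) pair
  cy2 -> i4 (add) RAW r2
  cy3 -> i5,i6 (mul+st) pair
  cy4 -> i7,i8 (or+add) pair
  cy5 -> i9 (ld) no-port MEM/MEM
  cy6 -> i10,i11 (ld+add) pair

ISSUED = 9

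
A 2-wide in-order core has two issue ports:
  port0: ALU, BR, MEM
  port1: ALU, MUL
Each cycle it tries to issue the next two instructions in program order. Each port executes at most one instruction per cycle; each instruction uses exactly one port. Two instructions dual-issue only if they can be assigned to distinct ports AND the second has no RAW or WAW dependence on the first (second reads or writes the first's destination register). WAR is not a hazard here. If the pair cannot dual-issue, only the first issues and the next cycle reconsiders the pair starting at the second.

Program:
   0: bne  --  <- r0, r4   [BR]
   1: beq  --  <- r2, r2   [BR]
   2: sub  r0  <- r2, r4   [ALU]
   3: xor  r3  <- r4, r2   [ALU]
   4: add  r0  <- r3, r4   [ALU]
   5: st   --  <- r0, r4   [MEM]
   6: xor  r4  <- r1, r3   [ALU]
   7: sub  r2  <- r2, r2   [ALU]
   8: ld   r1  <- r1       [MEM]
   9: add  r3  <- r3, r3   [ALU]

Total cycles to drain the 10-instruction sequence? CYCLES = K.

CYCLES = 7

c0: i0 bne  no-port BR/BR
c1: i1+i2 beq/sub  pair
c2: i3 xor  RAW r3
c3: i4 add  RAW r0
c4: i5+i6 st/xor  pair
c5: i7+i8 sub/ld  pair
c6: i9 add  tail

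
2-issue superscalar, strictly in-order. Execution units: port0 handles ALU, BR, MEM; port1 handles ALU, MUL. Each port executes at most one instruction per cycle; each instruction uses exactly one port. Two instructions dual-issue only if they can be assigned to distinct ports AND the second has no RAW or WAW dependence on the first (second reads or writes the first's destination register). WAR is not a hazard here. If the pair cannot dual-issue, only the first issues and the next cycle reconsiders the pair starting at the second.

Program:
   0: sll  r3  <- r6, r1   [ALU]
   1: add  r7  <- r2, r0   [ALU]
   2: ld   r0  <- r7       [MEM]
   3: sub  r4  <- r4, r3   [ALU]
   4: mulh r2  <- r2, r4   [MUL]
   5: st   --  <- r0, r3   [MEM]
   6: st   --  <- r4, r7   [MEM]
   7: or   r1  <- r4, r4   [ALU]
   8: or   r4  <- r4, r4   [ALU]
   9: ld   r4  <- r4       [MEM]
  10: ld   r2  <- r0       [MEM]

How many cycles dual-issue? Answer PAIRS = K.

PAIRS = 4

0. sll.ALU;add.ALU @i0/i1  | dual
1. ld.MEM;sub.ALU @i2/i3  | dual
2. mulh.MUL;st.MEM @i4/i5  | dual
3. st.MEM;or.ALU @i6/i7  | dual
4. or.ALU @i8  | RAW+WAW r4
5. ld.MEM @i9  | no-port MEM/MEM
6. ld.MEM @i10  | tail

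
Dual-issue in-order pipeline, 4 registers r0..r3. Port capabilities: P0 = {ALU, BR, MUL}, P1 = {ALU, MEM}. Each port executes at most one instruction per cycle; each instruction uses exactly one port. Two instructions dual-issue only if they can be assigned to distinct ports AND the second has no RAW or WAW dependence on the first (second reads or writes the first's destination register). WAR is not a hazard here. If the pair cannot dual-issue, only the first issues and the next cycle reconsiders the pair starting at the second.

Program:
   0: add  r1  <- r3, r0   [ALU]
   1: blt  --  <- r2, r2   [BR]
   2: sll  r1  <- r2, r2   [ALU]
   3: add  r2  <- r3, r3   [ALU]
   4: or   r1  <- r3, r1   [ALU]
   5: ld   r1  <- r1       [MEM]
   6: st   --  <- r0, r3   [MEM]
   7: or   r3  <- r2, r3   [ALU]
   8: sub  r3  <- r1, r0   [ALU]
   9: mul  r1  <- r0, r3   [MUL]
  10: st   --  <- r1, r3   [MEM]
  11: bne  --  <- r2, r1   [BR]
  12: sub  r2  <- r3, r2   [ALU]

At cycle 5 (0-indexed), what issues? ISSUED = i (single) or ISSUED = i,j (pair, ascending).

ISSUED = 8

c0: i0/i1 add.ALU;blt.BR  2-wide
c1: i2/i3 sll.ALU;add.ALU  2-wide
c2: i4 or.ALU  RAW+WAW r1
c3: i5 ld.MEM  no-port MEM/MEM
c4: i6/i7 st.MEM;or.ALU  2-wide
c5: i8 sub.ALU  RAW r3
c6: i9 mul.MUL  RAW r1
c7: i10/i11 st.MEM;bne.BR  2-wide
c8: i12 sub.ALU  tail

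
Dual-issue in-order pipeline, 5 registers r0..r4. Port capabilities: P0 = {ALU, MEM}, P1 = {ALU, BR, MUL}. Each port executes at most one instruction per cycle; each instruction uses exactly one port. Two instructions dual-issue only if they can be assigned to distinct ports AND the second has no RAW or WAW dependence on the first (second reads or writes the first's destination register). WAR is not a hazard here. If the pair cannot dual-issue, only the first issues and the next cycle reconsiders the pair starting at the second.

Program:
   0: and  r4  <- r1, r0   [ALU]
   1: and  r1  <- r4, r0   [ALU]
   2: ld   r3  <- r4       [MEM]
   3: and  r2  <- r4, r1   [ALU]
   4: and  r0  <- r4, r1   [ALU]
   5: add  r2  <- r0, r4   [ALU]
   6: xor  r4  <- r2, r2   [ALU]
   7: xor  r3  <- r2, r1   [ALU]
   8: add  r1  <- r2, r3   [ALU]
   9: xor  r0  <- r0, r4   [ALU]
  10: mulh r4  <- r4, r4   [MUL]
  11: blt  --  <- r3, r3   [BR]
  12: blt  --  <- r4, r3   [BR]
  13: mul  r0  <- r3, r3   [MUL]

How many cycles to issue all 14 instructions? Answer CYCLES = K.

t=0 i0:and ; RAW r4
t=1 i1/i2:and ld ; pair
t=2 i3/i4:and and ; pair
t=3 i5:add ; RAW r2
t=4 i6/i7:xor xor ; pair
t=5 i8/i9:add xor ; pair
t=6 i10:mulh ; no-port MUL/BR
t=7 i11:blt ; no-port BR/BR
t=8 i12:blt ; no-port BR/MUL
t=9 i13:mul ; tail

CYCLES = 10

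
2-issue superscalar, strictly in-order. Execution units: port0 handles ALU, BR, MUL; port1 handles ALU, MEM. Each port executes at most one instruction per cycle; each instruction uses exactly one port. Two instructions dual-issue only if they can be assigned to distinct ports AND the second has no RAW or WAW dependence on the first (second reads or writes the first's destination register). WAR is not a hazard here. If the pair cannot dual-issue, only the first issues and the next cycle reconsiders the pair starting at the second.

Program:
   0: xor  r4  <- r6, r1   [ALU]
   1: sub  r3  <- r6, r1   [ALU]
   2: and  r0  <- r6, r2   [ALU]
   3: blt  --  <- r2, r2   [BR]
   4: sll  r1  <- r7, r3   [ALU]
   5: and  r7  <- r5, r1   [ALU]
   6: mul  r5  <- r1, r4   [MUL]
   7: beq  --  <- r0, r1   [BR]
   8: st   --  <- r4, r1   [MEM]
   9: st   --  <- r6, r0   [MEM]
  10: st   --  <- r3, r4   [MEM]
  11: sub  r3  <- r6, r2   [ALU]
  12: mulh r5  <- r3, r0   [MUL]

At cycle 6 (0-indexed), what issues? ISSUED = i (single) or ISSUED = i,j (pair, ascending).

ISSUED = 10,11

t=0 i0&i1:xor.ALU+sub.ALU ; pair
t=1 i2&i3:and.ALU+blt.BR ; pair
t=2 i4:sll.ALU ; RAW r1
t=3 i5&i6:and.ALU+mul.MUL ; pair
t=4 i7&i8:beq.BR+st.MEM ; pair
t=5 i9:st.MEM ; no-port MEM/MEM
t=6 i10&i11:st.MEM+sub.ALU ; pair
t=7 i12:mulh.MUL ; tail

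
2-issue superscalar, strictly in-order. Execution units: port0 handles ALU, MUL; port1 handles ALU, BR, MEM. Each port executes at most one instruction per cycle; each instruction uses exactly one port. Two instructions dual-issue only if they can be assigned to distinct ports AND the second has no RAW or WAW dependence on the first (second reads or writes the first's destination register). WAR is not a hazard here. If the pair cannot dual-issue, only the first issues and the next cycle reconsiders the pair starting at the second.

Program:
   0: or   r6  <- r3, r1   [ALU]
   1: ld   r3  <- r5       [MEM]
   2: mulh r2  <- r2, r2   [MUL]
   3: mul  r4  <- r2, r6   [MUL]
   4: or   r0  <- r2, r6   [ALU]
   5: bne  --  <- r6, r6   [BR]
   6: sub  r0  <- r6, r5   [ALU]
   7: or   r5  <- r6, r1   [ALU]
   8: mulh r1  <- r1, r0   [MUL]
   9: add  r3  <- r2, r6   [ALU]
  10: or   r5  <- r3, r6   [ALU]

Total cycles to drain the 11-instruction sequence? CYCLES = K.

CYCLES = 7

  cy0 -> i0+i1 (or.ALU+ld.MEM) pair
  cy1 -> i2 (mulh.MUL) no-port MUL/MUL
  cy2 -> i3+i4 (mul.MUL+or.ALU) pair
  cy3 -> i5+i6 (bne.BR+sub.ALU) pair
  cy4 -> i7+i8 (or.ALU+mulh.MUL) pair
  cy5 -> i9 (add.ALU) RAW r3
  cy6 -> i10 (or.ALU) tail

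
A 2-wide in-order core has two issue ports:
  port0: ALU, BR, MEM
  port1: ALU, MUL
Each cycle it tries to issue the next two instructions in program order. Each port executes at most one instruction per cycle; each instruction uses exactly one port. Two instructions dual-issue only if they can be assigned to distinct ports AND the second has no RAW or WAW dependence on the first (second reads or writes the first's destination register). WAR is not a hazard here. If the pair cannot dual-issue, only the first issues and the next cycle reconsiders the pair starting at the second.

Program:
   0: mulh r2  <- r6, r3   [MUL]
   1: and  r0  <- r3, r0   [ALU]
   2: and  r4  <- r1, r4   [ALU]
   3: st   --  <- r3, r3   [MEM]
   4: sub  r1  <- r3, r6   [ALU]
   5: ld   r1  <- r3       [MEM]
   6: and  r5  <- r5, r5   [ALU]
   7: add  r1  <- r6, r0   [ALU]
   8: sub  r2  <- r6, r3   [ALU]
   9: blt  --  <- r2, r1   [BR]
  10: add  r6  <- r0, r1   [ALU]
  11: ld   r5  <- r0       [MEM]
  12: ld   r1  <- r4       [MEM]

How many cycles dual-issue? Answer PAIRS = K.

PAIRS = 5

[0] i0,i1  mulh.MUL;and.ALU  -- dual
[1] i2,i3  and.ALU;st.MEM  -- dual
[2] i4  sub.ALU  -- WAW r1
[3] i5,i6  ld.MEM;and.ALU  -- dual
[4] i7,i8  add.ALU;sub.ALU  -- dual
[5] i9,i10  blt.BR;add.ALU  -- dual
[6] i11  ld.MEM  -- no-port MEM/MEM
[7] i12  ld.MEM  -- tail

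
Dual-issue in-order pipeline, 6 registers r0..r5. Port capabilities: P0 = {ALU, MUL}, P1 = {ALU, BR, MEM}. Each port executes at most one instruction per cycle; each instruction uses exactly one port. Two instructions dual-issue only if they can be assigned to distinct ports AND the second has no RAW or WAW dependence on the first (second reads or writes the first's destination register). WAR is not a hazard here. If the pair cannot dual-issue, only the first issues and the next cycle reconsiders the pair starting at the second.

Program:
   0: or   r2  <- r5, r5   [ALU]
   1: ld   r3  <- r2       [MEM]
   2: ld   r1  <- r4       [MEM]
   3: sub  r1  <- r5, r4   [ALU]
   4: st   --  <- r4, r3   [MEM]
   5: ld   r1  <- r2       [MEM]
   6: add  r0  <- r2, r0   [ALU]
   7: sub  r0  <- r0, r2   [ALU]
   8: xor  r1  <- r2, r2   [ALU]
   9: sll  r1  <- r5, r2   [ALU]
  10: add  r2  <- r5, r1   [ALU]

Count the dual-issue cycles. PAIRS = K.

t=0 i0:or ; RAW r2
t=1 i1:ld ; no-port MEM/MEM
t=2 i2:ld ; WAW r1
t=3 i3/i4:sub;st ; 2-wide
t=4 i5/i6:ld;add ; 2-wide
t=5 i7/i8:sub;xor ; 2-wide
t=6 i9:sll ; RAW r1
t=7 i10:add ; tail

PAIRS = 3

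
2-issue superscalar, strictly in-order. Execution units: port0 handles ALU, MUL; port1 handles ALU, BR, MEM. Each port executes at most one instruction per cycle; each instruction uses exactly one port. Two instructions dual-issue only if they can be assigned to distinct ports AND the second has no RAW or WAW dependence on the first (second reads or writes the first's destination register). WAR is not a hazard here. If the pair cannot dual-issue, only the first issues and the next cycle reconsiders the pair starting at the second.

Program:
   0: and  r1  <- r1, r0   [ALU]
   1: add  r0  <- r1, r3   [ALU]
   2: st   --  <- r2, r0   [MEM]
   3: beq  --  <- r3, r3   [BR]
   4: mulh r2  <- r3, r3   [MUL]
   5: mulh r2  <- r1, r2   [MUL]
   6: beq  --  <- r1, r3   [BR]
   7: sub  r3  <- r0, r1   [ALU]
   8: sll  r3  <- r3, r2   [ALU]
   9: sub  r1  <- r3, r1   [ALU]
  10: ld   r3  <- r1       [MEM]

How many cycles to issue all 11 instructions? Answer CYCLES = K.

#0 head=0: and i0 RAW r1
#1 head=1: add i1 RAW r0
#2 head=2: st i2 no-port MEM/BR
#3 head=3: beq;mulh i3+i4 pair
#4 head=5: mulh;beq i5+i6 pair
#5 head=7: sub i7 RAW+WAW r3
#6 head=8: sll i8 RAW r3
#7 head=9: sub i9 RAW r1
#8 head=10: ld i10 tail

CYCLES = 9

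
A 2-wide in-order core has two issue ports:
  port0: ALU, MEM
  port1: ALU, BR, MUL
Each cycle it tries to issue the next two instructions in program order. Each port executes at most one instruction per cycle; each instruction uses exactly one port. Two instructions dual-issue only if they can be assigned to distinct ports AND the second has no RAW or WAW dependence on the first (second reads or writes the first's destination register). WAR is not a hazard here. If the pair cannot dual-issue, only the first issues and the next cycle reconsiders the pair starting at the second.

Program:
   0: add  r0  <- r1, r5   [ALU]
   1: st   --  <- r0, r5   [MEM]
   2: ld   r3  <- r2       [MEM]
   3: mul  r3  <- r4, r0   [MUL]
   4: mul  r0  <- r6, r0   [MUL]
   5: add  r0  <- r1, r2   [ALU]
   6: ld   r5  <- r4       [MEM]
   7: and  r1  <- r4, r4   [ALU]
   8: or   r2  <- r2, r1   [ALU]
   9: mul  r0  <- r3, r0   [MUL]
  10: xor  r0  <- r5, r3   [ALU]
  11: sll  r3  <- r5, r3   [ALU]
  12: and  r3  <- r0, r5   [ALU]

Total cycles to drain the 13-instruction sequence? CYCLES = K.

#0 head=0: add i0 RAW r0
#1 head=1: st i1 no-port MEM/MEM
#2 head=2: ld i2 WAW r3
#3 head=3: mul i3 no-port MUL/MUL
#4 head=4: mul i4 WAW r0
#5 head=5: add+ld i5,i6 2-wide
#6 head=7: and i7 RAW r1
#7 head=8: or+mul i8,i9 2-wide
#8 head=10: xor+sll i10,i11 2-wide
#9 head=12: and i12 tail

CYCLES = 10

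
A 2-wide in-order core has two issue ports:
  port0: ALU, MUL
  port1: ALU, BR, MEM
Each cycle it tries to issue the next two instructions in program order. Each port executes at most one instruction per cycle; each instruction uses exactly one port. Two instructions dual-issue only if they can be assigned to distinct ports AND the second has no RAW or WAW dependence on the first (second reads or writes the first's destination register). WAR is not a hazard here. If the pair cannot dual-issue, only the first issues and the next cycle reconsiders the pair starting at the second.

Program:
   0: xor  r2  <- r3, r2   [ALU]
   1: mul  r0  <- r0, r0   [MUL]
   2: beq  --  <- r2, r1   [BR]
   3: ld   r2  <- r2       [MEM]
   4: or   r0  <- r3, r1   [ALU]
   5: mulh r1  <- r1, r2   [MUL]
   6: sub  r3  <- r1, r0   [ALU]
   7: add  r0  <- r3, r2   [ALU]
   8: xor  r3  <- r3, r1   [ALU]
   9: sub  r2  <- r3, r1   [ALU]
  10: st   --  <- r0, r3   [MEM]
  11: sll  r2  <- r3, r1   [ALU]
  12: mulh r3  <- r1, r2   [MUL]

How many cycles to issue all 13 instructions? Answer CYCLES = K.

0. xor mul @i0,i1  | 2-wide
1. beq @i2  | no-port BR/MEM
2. ld or @i3,i4  | 2-wide
3. mulh @i5  | RAW r1
4. sub @i6  | RAW r3
5. add xor @i7,i8  | 2-wide
6. sub st @i9,i10  | 2-wide
7. sll @i11  | RAW r2
8. mulh @i12  | tail

CYCLES = 9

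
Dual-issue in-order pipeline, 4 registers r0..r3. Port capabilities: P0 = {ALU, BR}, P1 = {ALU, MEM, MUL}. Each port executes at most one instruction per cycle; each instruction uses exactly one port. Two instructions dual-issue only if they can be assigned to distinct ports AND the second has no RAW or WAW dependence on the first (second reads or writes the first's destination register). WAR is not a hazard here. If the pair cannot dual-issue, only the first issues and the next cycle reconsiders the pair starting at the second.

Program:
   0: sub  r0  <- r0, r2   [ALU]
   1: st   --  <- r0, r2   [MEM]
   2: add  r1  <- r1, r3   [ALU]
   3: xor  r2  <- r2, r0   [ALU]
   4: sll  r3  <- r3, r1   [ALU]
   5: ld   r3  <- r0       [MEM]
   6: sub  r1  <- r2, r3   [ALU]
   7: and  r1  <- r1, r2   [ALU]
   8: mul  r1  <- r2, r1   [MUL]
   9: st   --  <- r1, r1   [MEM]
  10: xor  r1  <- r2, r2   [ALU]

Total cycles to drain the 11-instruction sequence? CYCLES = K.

t=0 i0:sub ; RAW r0
t=1 i1,i2:st/add ; 2-wide
t=2 i3,i4:xor/sll ; 2-wide
t=3 i5:ld ; RAW r3
t=4 i6:sub ; RAW+WAW r1
t=5 i7:and ; RAW+WAW r1
t=6 i8:mul ; no-port MUL/MEM
t=7 i9,i10:st/xor ; 2-wide

CYCLES = 8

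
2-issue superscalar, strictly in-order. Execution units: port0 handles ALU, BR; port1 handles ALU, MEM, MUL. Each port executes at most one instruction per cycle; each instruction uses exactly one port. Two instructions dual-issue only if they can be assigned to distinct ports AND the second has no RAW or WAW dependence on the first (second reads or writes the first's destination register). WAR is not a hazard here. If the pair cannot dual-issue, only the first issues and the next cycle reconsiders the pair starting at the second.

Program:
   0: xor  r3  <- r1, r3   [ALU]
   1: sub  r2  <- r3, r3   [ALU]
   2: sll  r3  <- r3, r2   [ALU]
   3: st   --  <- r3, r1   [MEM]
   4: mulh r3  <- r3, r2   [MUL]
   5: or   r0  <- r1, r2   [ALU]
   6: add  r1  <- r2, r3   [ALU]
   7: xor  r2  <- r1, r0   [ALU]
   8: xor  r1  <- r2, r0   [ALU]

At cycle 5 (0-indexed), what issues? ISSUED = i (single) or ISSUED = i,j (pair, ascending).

c0: i0 xor.ALU  RAW r3
c1: i1 sub.ALU  RAW r2
c2: i2 sll.ALU  RAW r3
c3: i3 st.MEM  no-port MEM/MUL
c4: i4&i5 mulh.MUL+or.ALU  pair
c5: i6 add.ALU  RAW r1
c6: i7 xor.ALU  RAW r2
c7: i8 xor.ALU  tail

ISSUED = 6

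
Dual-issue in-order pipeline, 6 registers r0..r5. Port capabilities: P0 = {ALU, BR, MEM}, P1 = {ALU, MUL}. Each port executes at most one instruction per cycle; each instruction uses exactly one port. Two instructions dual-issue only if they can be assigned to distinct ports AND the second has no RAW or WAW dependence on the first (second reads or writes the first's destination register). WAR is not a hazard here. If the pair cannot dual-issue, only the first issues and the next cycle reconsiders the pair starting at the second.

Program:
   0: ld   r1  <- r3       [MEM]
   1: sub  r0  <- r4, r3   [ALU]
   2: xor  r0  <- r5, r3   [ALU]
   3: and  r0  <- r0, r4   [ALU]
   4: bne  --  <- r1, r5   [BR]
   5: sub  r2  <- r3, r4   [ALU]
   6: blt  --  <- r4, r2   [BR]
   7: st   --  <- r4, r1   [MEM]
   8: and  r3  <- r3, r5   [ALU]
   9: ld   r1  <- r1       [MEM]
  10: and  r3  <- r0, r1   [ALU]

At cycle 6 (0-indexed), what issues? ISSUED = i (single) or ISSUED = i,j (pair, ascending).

0. ld.MEM/sub.ALU @i0+i1  | 2-wide
1. xor.ALU @i2  | RAW+WAW r0
2. and.ALU/bne.BR @i3+i4  | 2-wide
3. sub.ALU @i5  | RAW r2
4. blt.BR @i6  | no-port BR/MEM
5. st.MEM/and.ALU @i7+i8  | 2-wide
6. ld.MEM @i9  | RAW r1
7. and.ALU @i10  | tail

ISSUED = 9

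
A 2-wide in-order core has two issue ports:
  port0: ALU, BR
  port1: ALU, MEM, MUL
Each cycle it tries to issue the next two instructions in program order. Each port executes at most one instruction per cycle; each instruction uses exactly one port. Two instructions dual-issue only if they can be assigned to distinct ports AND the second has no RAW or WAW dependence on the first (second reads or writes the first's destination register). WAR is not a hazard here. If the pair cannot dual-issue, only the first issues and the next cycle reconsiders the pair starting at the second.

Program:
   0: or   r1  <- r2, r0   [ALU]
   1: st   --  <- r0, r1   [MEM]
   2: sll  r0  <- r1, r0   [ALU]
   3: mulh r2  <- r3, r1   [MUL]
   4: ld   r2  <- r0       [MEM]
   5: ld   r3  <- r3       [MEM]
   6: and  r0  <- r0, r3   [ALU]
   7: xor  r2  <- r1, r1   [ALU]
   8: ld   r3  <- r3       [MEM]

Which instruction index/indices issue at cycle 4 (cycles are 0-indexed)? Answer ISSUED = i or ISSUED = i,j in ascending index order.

  cy0 -> i0 (or.ALU) RAW r1
  cy1 -> i1,i2 (st.MEM sll.ALU) dual
  cy2 -> i3 (mulh.MUL) no-port MUL/MEM
  cy3 -> i4 (ld.MEM) no-port MEM/MEM
  cy4 -> i5 (ld.MEM) RAW r3
  cy5 -> i6,i7 (and.ALU xor.ALU) dual
  cy6 -> i8 (ld.MEM) tail

ISSUED = 5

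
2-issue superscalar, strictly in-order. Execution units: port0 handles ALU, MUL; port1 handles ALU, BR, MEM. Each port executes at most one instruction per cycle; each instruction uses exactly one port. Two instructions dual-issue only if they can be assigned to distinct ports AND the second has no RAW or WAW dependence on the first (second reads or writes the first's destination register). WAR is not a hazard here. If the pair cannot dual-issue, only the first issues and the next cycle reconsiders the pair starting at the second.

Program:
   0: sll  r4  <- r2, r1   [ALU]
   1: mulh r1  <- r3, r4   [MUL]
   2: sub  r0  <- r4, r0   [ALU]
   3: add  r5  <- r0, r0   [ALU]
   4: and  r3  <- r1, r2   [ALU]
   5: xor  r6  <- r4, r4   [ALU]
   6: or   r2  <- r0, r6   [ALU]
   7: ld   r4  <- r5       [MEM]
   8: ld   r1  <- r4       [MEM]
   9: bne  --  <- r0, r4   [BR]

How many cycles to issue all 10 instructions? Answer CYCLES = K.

#0 head=0: sll i0 RAW r4
#1 head=1: mulh/sub i1/i2 dual
#2 head=3: add/and i3/i4 dual
#3 head=5: xor i5 RAW r6
#4 head=6: or/ld i6/i7 dual
#5 head=8: ld i8 no-port MEM/BR
#6 head=9: bne i9 tail

CYCLES = 7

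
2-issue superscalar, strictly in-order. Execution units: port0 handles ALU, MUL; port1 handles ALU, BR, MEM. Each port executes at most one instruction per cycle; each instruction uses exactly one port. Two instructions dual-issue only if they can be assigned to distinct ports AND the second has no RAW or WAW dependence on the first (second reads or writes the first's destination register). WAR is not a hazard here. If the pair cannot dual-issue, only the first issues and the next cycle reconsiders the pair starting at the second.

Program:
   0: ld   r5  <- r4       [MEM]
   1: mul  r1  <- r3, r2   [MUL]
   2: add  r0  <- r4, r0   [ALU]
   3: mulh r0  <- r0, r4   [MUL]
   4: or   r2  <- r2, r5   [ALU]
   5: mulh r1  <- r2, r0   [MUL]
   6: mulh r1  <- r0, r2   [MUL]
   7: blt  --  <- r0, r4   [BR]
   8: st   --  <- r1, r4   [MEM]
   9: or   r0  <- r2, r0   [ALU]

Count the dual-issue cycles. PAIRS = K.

c0: i0/i1 ld mul  dual
c1: i2 add  RAW+WAW r0
c2: i3/i4 mulh or  dual
c3: i5 mulh  no-port MUL/MUL
c4: i6/i7 mulh blt  dual
c5: i8/i9 st or  dual

PAIRS = 4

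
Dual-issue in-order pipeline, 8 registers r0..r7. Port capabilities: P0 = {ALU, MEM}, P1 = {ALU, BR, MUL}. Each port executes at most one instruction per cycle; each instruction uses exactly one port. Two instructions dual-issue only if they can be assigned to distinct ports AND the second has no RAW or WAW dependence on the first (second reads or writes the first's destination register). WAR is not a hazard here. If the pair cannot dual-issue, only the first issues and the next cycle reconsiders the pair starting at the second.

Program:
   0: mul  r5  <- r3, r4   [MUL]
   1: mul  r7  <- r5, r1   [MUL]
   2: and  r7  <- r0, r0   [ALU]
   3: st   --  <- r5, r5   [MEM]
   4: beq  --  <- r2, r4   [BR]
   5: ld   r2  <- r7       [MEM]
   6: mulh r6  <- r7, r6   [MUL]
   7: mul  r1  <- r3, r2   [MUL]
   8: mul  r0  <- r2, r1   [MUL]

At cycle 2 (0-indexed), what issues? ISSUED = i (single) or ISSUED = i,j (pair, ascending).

#0 head=0: mul.MUL i0 no-port MUL/MUL
#1 head=1: mul.MUL i1 WAW r7
#2 head=2: and.ALU st.MEM i2,i3 2-wide
#3 head=4: beq.BR ld.MEM i4,i5 2-wide
#4 head=6: mulh.MUL i6 no-port MUL/MUL
#5 head=7: mul.MUL i7 no-port MUL/MUL
#6 head=8: mul.MUL i8 tail

ISSUED = 2,3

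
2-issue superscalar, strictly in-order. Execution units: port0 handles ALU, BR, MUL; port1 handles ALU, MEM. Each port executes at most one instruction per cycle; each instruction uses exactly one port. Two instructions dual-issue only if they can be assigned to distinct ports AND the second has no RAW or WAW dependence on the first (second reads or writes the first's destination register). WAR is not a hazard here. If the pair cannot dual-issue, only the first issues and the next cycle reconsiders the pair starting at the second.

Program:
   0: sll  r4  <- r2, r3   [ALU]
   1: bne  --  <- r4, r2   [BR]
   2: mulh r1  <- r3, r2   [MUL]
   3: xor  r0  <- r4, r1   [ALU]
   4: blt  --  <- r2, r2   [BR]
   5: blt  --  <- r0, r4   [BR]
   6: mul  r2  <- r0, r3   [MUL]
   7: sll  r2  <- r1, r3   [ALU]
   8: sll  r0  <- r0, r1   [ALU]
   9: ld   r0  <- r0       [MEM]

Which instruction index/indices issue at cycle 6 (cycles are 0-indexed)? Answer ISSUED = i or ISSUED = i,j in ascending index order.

  cy0 -> i0 (sll.ALU) RAW r4
  cy1 -> i1 (bne.BR) no-port BR/MUL
  cy2 -> i2 (mulh.MUL) RAW r1
  cy3 -> i3&i4 (xor.ALU;blt.BR) pair
  cy4 -> i5 (blt.BR) no-port BR/MUL
  cy5 -> i6 (mul.MUL) WAW r2
  cy6 -> i7&i8 (sll.ALU;sll.ALU) pair
  cy7 -> i9 (ld.MEM) tail

ISSUED = 7,8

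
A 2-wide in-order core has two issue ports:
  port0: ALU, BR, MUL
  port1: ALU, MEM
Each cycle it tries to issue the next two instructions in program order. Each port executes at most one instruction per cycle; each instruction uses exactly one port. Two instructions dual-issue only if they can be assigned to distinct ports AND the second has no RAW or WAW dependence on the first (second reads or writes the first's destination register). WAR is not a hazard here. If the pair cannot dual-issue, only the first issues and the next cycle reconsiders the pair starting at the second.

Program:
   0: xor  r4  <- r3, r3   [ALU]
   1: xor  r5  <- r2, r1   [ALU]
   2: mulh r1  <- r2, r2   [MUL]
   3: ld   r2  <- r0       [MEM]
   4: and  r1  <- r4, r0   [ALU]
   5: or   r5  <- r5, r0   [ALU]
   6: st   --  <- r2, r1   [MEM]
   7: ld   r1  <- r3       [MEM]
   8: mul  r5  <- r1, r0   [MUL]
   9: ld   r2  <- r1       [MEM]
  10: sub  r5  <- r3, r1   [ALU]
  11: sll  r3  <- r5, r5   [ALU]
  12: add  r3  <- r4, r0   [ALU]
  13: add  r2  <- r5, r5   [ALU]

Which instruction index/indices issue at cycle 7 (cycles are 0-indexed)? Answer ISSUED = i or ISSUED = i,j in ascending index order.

ISSUED = 11

[0] i0,i1  xor.ALU xor.ALU  -- pair
[1] i2,i3  mulh.MUL ld.MEM  -- pair
[2] i4,i5  and.ALU or.ALU  -- pair
[3] i6  st.MEM  -- no-port MEM/MEM
[4] i7  ld.MEM  -- RAW r1
[5] i8,i9  mul.MUL ld.MEM  -- pair
[6] i10  sub.ALU  -- RAW r5
[7] i11  sll.ALU  -- WAW r3
[8] i12,i13  add.ALU add.ALU  -- pair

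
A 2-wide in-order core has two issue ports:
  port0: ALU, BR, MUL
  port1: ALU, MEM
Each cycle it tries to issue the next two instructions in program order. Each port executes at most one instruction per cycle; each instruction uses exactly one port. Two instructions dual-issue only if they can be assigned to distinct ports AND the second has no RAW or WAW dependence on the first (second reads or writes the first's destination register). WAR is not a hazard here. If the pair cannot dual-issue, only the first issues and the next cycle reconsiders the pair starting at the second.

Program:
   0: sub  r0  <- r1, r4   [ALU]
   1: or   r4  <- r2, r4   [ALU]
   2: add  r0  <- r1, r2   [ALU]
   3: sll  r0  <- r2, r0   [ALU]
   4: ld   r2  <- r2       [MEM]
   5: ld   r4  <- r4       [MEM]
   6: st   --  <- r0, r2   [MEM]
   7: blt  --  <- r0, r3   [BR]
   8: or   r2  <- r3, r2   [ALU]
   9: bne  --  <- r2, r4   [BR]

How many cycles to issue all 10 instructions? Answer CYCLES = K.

0. sub/or @i0+i1  | dual
1. add @i2  | RAW+WAW r0
2. sll/ld @i3+i4  | dual
3. ld @i5  | no-port MEM/MEM
4. st/blt @i6+i7  | dual
5. or @i8  | RAW r2
6. bne @i9  | tail

CYCLES = 7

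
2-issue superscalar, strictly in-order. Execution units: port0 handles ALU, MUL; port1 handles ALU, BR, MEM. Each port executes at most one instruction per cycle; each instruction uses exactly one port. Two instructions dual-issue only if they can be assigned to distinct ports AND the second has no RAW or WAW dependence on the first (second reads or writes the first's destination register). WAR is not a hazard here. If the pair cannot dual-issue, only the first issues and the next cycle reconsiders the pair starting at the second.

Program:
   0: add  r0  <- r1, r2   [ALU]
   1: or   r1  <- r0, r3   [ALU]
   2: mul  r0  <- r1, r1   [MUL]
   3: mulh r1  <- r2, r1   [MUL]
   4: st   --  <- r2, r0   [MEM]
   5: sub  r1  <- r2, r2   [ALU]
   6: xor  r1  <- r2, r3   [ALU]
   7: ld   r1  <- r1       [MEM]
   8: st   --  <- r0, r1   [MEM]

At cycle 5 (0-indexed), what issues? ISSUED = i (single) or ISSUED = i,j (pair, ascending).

  cy0 -> i0 (add.ALU) RAW r0
  cy1 -> i1 (or.ALU) RAW r1
  cy2 -> i2 (mul.MUL) no-port MUL/MUL
  cy3 -> i3+i4 (mulh.MUL;st.MEM) 2-wide
  cy4 -> i5 (sub.ALU) WAW r1
  cy5 -> i6 (xor.ALU) RAW+WAW r1
  cy6 -> i7 (ld.MEM) no-port MEM/MEM
  cy7 -> i8 (st.MEM) tail

ISSUED = 6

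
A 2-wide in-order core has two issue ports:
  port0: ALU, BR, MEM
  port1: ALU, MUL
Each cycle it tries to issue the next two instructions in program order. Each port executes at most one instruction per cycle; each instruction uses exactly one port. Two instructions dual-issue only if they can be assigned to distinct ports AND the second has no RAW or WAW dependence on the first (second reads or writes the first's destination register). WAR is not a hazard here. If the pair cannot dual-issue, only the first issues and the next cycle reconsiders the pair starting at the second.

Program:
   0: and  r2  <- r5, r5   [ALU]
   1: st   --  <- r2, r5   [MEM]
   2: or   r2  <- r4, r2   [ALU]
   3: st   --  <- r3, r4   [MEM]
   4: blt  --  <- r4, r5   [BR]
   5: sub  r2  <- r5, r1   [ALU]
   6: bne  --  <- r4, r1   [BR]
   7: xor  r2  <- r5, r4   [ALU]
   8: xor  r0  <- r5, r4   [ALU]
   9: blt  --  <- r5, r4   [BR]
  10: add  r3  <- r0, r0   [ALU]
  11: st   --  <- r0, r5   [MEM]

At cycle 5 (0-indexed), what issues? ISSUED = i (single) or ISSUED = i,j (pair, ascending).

#0 head=0: and i0 RAW r2
#1 head=1: st+or i1+i2 pair
#2 head=3: st i3 no-port MEM/BR
#3 head=4: blt+sub i4+i5 pair
#4 head=6: bne+xor i6+i7 pair
#5 head=8: xor+blt i8+i9 pair
#6 head=10: add+st i10+i11 pair

ISSUED = 8,9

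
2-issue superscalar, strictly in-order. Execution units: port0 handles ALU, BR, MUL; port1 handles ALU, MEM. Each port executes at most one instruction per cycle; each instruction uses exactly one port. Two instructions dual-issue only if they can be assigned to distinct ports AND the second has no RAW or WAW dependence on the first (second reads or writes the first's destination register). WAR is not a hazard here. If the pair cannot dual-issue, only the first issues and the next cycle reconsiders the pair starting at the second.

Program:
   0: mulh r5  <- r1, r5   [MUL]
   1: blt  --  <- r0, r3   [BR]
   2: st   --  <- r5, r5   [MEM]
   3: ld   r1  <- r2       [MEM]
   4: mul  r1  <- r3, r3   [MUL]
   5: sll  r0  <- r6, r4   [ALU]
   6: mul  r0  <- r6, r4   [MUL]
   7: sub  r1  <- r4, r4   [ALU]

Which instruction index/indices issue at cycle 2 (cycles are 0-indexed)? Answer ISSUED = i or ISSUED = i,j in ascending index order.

ISSUED = 3

t=0 i0:mulh.MUL ; no-port MUL/BR
t=1 i1&i2:blt.BR;st.MEM ; 2-wide
t=2 i3:ld.MEM ; WAW r1
t=3 i4&i5:mul.MUL;sll.ALU ; 2-wide
t=4 i6&i7:mul.MUL;sub.ALU ; 2-wide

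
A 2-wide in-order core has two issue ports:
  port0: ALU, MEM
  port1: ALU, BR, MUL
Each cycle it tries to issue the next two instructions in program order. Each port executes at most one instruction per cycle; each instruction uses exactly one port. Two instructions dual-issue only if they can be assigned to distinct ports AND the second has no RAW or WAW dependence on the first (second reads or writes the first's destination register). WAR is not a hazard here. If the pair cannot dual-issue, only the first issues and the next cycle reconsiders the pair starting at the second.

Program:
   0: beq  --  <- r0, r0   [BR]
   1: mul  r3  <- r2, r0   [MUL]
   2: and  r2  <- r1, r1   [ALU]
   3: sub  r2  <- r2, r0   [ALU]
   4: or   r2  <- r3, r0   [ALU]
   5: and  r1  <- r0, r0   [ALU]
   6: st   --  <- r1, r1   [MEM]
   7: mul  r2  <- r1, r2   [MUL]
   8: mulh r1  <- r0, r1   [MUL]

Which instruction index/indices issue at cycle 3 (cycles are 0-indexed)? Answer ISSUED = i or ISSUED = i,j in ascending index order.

t=0 i0:beq.BR ; no-port BR/MUL
t=1 i1&i2:mul.MUL+and.ALU ; pair
t=2 i3:sub.ALU ; WAW r2
t=3 i4&i5:or.ALU+and.ALU ; pair
t=4 i6&i7:st.MEM+mul.MUL ; pair
t=5 i8:mulh.MUL ; tail

ISSUED = 4,5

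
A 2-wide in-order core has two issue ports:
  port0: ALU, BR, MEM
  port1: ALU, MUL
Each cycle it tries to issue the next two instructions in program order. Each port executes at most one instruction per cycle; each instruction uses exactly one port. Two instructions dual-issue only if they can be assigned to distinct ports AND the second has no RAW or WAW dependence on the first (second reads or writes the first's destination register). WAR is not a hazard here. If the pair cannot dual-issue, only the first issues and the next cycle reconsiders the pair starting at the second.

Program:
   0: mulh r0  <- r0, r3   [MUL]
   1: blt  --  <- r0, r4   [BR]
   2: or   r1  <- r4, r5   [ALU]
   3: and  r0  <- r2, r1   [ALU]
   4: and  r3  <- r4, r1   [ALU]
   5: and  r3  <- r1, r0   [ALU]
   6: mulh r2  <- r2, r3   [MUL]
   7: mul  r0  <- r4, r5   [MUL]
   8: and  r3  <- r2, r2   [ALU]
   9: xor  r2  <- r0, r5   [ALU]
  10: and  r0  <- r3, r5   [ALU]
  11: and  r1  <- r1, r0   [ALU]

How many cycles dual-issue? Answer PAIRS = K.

[0] i0  mulh  -- RAW r0
[1] i1/i2  blt/or  -- dual
[2] i3/i4  and/and  -- dual
[3] i5  and  -- RAW r3
[4] i6  mulh  -- no-port MUL/MUL
[5] i7/i8  mul/and  -- dual
[6] i9/i10  xor/and  -- dual
[7] i11  and  -- tail

PAIRS = 4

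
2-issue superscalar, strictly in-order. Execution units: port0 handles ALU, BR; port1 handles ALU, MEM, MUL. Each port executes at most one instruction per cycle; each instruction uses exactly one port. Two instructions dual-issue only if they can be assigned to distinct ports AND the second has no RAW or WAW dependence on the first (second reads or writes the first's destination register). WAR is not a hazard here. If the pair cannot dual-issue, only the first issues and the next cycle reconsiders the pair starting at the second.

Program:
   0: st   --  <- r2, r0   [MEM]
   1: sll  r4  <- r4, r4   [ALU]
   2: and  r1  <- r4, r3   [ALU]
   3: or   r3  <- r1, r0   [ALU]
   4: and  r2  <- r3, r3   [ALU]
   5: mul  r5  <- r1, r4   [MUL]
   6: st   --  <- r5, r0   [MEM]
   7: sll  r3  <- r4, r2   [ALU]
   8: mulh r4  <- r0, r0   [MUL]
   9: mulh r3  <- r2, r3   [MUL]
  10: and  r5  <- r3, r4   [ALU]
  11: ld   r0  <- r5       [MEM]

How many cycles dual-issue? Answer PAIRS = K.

[0] i0+i1  st.MEM;sll.ALU  -- pair
[1] i2  and.ALU  -- RAW r1
[2] i3  or.ALU  -- RAW r3
[3] i4+i5  and.ALU;mul.MUL  -- pair
[4] i6+i7  st.MEM;sll.ALU  -- pair
[5] i8  mulh.MUL  -- no-port MUL/MUL
[6] i9  mulh.MUL  -- RAW r3
[7] i10  and.ALU  -- RAW r5
[8] i11  ld.MEM  -- tail

PAIRS = 3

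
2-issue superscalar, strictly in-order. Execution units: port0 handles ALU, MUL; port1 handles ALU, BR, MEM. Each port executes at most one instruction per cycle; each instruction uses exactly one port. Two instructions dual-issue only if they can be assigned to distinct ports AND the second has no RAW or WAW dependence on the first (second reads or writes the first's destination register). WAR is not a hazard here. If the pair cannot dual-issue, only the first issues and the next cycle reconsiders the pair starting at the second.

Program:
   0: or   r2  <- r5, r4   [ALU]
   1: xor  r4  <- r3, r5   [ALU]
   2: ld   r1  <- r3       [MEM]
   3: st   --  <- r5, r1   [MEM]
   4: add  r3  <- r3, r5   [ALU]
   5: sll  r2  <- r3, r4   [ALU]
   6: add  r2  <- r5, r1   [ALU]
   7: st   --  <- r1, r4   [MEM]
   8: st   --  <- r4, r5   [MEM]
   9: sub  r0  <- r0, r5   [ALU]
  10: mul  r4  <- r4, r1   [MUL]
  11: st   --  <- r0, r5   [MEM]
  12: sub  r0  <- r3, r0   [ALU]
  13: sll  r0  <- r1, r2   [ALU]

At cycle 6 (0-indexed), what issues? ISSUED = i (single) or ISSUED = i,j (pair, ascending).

ISSUED = 10,11

0. or xor @i0+i1  | 2-wide
1. ld @i2  | no-port MEM/MEM
2. st add @i3+i4  | 2-wide
3. sll @i5  | WAW r2
4. add st @i6+i7  | 2-wide
5. st sub @i8+i9  | 2-wide
6. mul st @i10+i11  | 2-wide
7. sub @i12  | WAW r0
8. sll @i13  | tail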